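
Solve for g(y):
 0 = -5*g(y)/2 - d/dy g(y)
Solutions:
 g(y) = C1*exp(-5*y/2)


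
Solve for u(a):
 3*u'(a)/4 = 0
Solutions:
 u(a) = C1


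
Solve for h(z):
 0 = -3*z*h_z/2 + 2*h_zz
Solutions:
 h(z) = C1 + C2*erfi(sqrt(6)*z/4)


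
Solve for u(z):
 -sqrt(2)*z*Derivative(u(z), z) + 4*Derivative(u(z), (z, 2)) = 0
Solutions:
 u(z) = C1 + C2*erfi(2^(3/4)*z/4)


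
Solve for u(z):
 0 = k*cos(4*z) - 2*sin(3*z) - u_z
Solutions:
 u(z) = C1 + k*sin(4*z)/4 + 2*cos(3*z)/3


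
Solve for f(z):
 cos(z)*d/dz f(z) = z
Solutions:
 f(z) = C1 + Integral(z/cos(z), z)


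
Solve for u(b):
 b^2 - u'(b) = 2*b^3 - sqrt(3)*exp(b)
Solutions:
 u(b) = C1 - b^4/2 + b^3/3 + sqrt(3)*exp(b)


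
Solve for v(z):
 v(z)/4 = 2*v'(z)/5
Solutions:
 v(z) = C1*exp(5*z/8)


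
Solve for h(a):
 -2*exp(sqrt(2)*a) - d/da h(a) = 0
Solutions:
 h(a) = C1 - sqrt(2)*exp(sqrt(2)*a)


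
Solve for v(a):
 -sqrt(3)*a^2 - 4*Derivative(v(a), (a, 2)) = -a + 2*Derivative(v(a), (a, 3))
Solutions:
 v(a) = C1 + C2*a + C3*exp(-2*a) - sqrt(3)*a^4/48 + a^3*(1 + sqrt(3))/24 - a^2*(1 + sqrt(3))/16


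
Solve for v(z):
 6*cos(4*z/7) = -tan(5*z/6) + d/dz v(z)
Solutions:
 v(z) = C1 - 6*log(cos(5*z/6))/5 + 21*sin(4*z/7)/2


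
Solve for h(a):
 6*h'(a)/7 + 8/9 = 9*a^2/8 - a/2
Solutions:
 h(a) = C1 + 7*a^3/16 - 7*a^2/24 - 28*a/27


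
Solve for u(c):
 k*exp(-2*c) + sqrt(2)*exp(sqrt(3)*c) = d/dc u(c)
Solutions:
 u(c) = C1 - k*exp(-2*c)/2 + sqrt(6)*exp(sqrt(3)*c)/3


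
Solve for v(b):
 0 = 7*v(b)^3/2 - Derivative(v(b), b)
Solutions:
 v(b) = -sqrt(-1/(C1 + 7*b))
 v(b) = sqrt(-1/(C1 + 7*b))


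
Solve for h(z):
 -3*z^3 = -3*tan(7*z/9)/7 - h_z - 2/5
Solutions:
 h(z) = C1 + 3*z^4/4 - 2*z/5 + 27*log(cos(7*z/9))/49


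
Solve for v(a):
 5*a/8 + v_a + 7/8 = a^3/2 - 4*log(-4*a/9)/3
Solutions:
 v(a) = C1 + a^4/8 - 5*a^2/16 - 4*a*log(-a)/3 + a*(-64*log(2) + 11 + 64*log(3))/24


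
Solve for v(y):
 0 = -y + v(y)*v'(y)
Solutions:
 v(y) = -sqrt(C1 + y^2)
 v(y) = sqrt(C1 + y^2)


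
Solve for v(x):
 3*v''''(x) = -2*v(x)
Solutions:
 v(x) = (C1*sin(6^(3/4)*x/6) + C2*cos(6^(3/4)*x/6))*exp(-6^(3/4)*x/6) + (C3*sin(6^(3/4)*x/6) + C4*cos(6^(3/4)*x/6))*exp(6^(3/4)*x/6)


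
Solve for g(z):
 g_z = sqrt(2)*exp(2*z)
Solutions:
 g(z) = C1 + sqrt(2)*exp(2*z)/2


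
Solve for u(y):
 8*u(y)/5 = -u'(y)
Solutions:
 u(y) = C1*exp(-8*y/5)


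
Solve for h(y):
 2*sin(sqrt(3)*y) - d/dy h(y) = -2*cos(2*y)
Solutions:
 h(y) = C1 + sin(2*y) - 2*sqrt(3)*cos(sqrt(3)*y)/3


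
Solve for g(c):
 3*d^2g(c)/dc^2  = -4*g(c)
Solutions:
 g(c) = C1*sin(2*sqrt(3)*c/3) + C2*cos(2*sqrt(3)*c/3)


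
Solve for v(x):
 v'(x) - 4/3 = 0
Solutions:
 v(x) = C1 + 4*x/3


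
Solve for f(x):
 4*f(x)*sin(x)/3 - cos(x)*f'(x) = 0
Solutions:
 f(x) = C1/cos(x)^(4/3)


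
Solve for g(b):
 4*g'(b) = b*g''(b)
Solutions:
 g(b) = C1 + C2*b^5


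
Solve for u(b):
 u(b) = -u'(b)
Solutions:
 u(b) = C1*exp(-b)


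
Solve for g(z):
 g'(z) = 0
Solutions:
 g(z) = C1


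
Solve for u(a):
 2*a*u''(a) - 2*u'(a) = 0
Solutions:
 u(a) = C1 + C2*a^2


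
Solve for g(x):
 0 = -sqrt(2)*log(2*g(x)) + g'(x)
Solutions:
 -sqrt(2)*Integral(1/(log(_y) + log(2)), (_y, g(x)))/2 = C1 - x


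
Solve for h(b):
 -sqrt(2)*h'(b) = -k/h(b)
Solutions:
 h(b) = -sqrt(C1 + sqrt(2)*b*k)
 h(b) = sqrt(C1 + sqrt(2)*b*k)


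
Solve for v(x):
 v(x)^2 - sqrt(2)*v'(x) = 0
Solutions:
 v(x) = -2/(C1 + sqrt(2)*x)


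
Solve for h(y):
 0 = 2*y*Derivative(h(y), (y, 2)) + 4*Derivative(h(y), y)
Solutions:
 h(y) = C1 + C2/y


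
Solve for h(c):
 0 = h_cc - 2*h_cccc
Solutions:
 h(c) = C1 + C2*c + C3*exp(-sqrt(2)*c/2) + C4*exp(sqrt(2)*c/2)


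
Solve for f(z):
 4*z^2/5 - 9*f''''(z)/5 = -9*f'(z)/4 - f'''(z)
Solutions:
 f(z) = C1 + C2*exp(z*(-5^(1/3)*(81*sqrt(60249) + 19883)^(1/3) - 20*5^(2/3)/(81*sqrt(60249) + 19883)^(1/3) + 20)/108)*sin(sqrt(3)*5^(1/3)*z*(-(81*sqrt(60249) + 19883)^(1/3) + 20*5^(1/3)/(81*sqrt(60249) + 19883)^(1/3))/108) + C3*exp(z*(-5^(1/3)*(81*sqrt(60249) + 19883)^(1/3) - 20*5^(2/3)/(81*sqrt(60249) + 19883)^(1/3) + 20)/108)*cos(sqrt(3)*5^(1/3)*z*(-(81*sqrt(60249) + 19883)^(1/3) + 20*5^(1/3)/(81*sqrt(60249) + 19883)^(1/3))/108) + C4*exp(z*(20*5^(2/3)/(81*sqrt(60249) + 19883)^(1/3) + 10 + 5^(1/3)*(81*sqrt(60249) + 19883)^(1/3))/54) - 16*z^3/135 + 128*z/405


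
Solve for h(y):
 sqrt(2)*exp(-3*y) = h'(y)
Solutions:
 h(y) = C1 - sqrt(2)*exp(-3*y)/3


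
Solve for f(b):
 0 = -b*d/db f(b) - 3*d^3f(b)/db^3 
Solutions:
 f(b) = C1 + Integral(C2*airyai(-3^(2/3)*b/3) + C3*airybi(-3^(2/3)*b/3), b)


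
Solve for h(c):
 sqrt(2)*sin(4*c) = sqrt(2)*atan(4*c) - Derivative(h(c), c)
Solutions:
 h(c) = C1 + sqrt(2)*(c*atan(4*c) - log(16*c^2 + 1)/8) + sqrt(2)*cos(4*c)/4


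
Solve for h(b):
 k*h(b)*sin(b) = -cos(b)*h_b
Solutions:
 h(b) = C1*exp(k*log(cos(b)))


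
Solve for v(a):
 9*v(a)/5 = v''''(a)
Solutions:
 v(a) = C1*exp(-sqrt(3)*5^(3/4)*a/5) + C2*exp(sqrt(3)*5^(3/4)*a/5) + C3*sin(sqrt(3)*5^(3/4)*a/5) + C4*cos(sqrt(3)*5^(3/4)*a/5)


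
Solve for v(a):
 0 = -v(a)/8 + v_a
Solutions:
 v(a) = C1*exp(a/8)


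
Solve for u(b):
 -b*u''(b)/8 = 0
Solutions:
 u(b) = C1 + C2*b


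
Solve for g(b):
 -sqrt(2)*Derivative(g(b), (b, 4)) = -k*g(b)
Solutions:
 g(b) = C1*exp(-2^(7/8)*b*k^(1/4)/2) + C2*exp(2^(7/8)*b*k^(1/4)/2) + C3*exp(-2^(7/8)*I*b*k^(1/4)/2) + C4*exp(2^(7/8)*I*b*k^(1/4)/2)


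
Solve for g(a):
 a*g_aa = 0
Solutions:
 g(a) = C1 + C2*a


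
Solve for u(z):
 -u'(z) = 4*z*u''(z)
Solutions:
 u(z) = C1 + C2*z^(3/4)


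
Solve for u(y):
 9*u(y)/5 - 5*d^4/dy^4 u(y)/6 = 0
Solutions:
 u(y) = C1*exp(-sqrt(5)*54^(1/4)*y/5) + C2*exp(sqrt(5)*54^(1/4)*y/5) + C3*sin(sqrt(5)*54^(1/4)*y/5) + C4*cos(sqrt(5)*54^(1/4)*y/5)


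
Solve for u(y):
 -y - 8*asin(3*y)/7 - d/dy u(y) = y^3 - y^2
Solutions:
 u(y) = C1 - y^4/4 + y^3/3 - y^2/2 - 8*y*asin(3*y)/7 - 8*sqrt(1 - 9*y^2)/21


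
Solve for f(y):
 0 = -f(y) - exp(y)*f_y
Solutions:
 f(y) = C1*exp(exp(-y))


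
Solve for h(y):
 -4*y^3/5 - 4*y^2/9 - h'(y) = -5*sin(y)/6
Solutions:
 h(y) = C1 - y^4/5 - 4*y^3/27 - 5*cos(y)/6


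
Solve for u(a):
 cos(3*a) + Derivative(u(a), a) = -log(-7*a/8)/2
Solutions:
 u(a) = C1 - a*log(-a)/2 - a*log(7) + a/2 + a*log(2) + a*log(14)/2 - sin(3*a)/3


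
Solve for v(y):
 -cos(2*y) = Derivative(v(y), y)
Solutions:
 v(y) = C1 - sin(2*y)/2


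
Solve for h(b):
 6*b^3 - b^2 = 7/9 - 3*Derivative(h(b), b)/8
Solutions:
 h(b) = C1 - 4*b^4 + 8*b^3/9 + 56*b/27


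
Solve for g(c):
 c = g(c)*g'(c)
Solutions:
 g(c) = -sqrt(C1 + c^2)
 g(c) = sqrt(C1 + c^2)


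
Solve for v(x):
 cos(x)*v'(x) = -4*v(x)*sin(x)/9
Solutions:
 v(x) = C1*cos(x)^(4/9)


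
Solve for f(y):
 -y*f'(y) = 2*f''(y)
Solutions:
 f(y) = C1 + C2*erf(y/2)


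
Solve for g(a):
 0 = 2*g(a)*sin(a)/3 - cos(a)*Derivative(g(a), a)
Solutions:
 g(a) = C1/cos(a)^(2/3)


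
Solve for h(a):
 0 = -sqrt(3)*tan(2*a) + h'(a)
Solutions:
 h(a) = C1 - sqrt(3)*log(cos(2*a))/2


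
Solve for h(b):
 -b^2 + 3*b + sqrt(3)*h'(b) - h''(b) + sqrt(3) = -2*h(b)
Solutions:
 h(b) = C1*exp(b*(-sqrt(11) + sqrt(3))/2) + C2*exp(b*(sqrt(3) + sqrt(11))/2) + b^2/2 - 3*b/2 - sqrt(3)*b/2 + sqrt(3)/4 + 5/4


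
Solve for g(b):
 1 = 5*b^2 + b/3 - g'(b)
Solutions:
 g(b) = C1 + 5*b^3/3 + b^2/6 - b


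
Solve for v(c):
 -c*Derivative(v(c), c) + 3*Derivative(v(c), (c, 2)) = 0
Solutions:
 v(c) = C1 + C2*erfi(sqrt(6)*c/6)


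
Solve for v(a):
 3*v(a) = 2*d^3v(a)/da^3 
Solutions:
 v(a) = C3*exp(2^(2/3)*3^(1/3)*a/2) + (C1*sin(2^(2/3)*3^(5/6)*a/4) + C2*cos(2^(2/3)*3^(5/6)*a/4))*exp(-2^(2/3)*3^(1/3)*a/4)


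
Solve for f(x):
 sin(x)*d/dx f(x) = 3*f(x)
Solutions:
 f(x) = C1*(cos(x) - 1)^(3/2)/(cos(x) + 1)^(3/2)


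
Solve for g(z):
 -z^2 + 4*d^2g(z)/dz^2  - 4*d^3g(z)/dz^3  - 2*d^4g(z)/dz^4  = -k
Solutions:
 g(z) = C1 + C2*z + C3*exp(z*(-1 + sqrt(3))) + C4*exp(-z*(1 + sqrt(3))) + z^4/48 + z^3/12 + z^2*(3 - k)/8


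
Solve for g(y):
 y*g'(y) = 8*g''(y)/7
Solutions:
 g(y) = C1 + C2*erfi(sqrt(7)*y/4)


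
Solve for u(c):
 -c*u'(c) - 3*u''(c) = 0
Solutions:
 u(c) = C1 + C2*erf(sqrt(6)*c/6)


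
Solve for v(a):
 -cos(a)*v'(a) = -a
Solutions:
 v(a) = C1 + Integral(a/cos(a), a)


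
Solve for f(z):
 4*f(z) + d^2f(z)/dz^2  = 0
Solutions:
 f(z) = C1*sin(2*z) + C2*cos(2*z)


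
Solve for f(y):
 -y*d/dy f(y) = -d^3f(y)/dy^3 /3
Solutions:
 f(y) = C1 + Integral(C2*airyai(3^(1/3)*y) + C3*airybi(3^(1/3)*y), y)


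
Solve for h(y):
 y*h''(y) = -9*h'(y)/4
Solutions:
 h(y) = C1 + C2/y^(5/4)


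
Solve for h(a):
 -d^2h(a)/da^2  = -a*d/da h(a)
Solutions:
 h(a) = C1 + C2*erfi(sqrt(2)*a/2)


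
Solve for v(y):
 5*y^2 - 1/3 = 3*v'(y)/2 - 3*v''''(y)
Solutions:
 v(y) = C1 + C4*exp(2^(2/3)*y/2) + 10*y^3/9 - 2*y/9 + (C2*sin(2^(2/3)*sqrt(3)*y/4) + C3*cos(2^(2/3)*sqrt(3)*y/4))*exp(-2^(2/3)*y/4)


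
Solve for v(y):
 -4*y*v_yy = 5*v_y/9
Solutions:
 v(y) = C1 + C2*y^(31/36)


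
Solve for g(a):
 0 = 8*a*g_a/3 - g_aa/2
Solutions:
 g(a) = C1 + C2*erfi(2*sqrt(6)*a/3)


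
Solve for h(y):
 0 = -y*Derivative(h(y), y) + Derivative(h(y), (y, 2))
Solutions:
 h(y) = C1 + C2*erfi(sqrt(2)*y/2)


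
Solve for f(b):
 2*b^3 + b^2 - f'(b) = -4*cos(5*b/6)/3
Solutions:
 f(b) = C1 + b^4/2 + b^3/3 + 8*sin(5*b/6)/5


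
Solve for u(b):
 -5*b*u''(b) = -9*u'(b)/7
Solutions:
 u(b) = C1 + C2*b^(44/35)


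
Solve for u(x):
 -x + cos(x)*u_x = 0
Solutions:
 u(x) = C1 + Integral(x/cos(x), x)


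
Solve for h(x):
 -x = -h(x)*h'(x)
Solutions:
 h(x) = -sqrt(C1 + x^2)
 h(x) = sqrt(C1 + x^2)


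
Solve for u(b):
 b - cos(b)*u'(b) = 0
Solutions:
 u(b) = C1 + Integral(b/cos(b), b)


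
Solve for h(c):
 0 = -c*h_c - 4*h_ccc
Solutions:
 h(c) = C1 + Integral(C2*airyai(-2^(1/3)*c/2) + C3*airybi(-2^(1/3)*c/2), c)


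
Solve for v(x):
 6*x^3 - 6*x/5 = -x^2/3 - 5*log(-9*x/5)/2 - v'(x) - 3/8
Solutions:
 v(x) = C1 - 3*x^4/2 - x^3/9 + 3*x^2/5 - 5*x*log(-x)/2 + x*(-5*log(3) + 17/8 + 5*log(5)/2)


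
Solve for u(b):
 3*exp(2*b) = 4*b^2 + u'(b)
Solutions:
 u(b) = C1 - 4*b^3/3 + 3*exp(2*b)/2


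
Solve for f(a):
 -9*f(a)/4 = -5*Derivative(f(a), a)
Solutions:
 f(a) = C1*exp(9*a/20)


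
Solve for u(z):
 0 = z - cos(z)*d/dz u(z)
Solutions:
 u(z) = C1 + Integral(z/cos(z), z)


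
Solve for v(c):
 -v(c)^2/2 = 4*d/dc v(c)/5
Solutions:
 v(c) = 8/(C1 + 5*c)


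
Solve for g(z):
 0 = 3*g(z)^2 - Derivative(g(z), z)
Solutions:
 g(z) = -1/(C1 + 3*z)


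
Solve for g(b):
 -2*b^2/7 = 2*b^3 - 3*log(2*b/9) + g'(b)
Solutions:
 g(b) = C1 - b^4/2 - 2*b^3/21 + 3*b*log(b) + b*log(8/729) - 3*b


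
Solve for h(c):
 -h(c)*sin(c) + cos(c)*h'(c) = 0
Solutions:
 h(c) = C1/cos(c)


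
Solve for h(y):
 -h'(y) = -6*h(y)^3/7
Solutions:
 h(y) = -sqrt(14)*sqrt(-1/(C1 + 6*y))/2
 h(y) = sqrt(14)*sqrt(-1/(C1 + 6*y))/2


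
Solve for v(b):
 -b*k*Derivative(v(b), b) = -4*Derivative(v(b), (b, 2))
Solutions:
 v(b) = Piecewise((-sqrt(2)*sqrt(pi)*C1*erf(sqrt(2)*b*sqrt(-k)/4)/sqrt(-k) - C2, (k > 0) | (k < 0)), (-C1*b - C2, True))


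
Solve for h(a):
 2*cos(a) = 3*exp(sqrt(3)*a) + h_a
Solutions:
 h(a) = C1 - sqrt(3)*exp(sqrt(3)*a) + 2*sin(a)


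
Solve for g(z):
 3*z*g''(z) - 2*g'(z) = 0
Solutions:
 g(z) = C1 + C2*z^(5/3)


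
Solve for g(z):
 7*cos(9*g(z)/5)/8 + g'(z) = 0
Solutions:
 7*z/8 - 5*log(sin(9*g(z)/5) - 1)/18 + 5*log(sin(9*g(z)/5) + 1)/18 = C1


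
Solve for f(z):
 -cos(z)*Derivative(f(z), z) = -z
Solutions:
 f(z) = C1 + Integral(z/cos(z), z)


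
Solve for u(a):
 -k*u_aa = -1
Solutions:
 u(a) = C1 + C2*a + a^2/(2*k)


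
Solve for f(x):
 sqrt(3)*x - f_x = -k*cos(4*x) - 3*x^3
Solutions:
 f(x) = C1 + k*sin(4*x)/4 + 3*x^4/4 + sqrt(3)*x^2/2


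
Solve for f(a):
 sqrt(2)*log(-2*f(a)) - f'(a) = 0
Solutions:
 -sqrt(2)*Integral(1/(log(-_y) + log(2)), (_y, f(a)))/2 = C1 - a


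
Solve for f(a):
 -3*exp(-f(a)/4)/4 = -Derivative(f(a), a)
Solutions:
 f(a) = 4*log(C1 + 3*a/16)


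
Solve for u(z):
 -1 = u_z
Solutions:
 u(z) = C1 - z


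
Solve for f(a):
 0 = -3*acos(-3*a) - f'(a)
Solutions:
 f(a) = C1 - 3*a*acos(-3*a) - sqrt(1 - 9*a^2)


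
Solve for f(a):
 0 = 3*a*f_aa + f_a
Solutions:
 f(a) = C1 + C2*a^(2/3)


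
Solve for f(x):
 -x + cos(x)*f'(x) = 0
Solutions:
 f(x) = C1 + Integral(x/cos(x), x)


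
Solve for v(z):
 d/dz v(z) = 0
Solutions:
 v(z) = C1


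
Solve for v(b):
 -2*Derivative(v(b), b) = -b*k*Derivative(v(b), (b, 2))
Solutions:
 v(b) = C1 + b^(((re(k) + 2)*re(k) + im(k)^2)/(re(k)^2 + im(k)^2))*(C2*sin(2*log(b)*Abs(im(k))/(re(k)^2 + im(k)^2)) + C3*cos(2*log(b)*im(k)/(re(k)^2 + im(k)^2)))


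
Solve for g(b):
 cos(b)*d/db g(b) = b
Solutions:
 g(b) = C1 + Integral(b/cos(b), b)


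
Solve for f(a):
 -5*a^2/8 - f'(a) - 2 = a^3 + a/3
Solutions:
 f(a) = C1 - a^4/4 - 5*a^3/24 - a^2/6 - 2*a


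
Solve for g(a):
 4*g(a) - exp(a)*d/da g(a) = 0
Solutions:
 g(a) = C1*exp(-4*exp(-a))


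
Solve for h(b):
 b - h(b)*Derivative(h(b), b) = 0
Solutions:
 h(b) = -sqrt(C1 + b^2)
 h(b) = sqrt(C1 + b^2)


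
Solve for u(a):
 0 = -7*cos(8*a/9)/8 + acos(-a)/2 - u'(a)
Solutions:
 u(a) = C1 + a*acos(-a)/2 + sqrt(1 - a^2)/2 - 63*sin(8*a/9)/64


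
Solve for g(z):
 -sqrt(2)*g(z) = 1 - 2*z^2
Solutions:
 g(z) = sqrt(2)*(z^2 - 1/2)


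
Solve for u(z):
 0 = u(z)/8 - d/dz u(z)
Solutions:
 u(z) = C1*exp(z/8)


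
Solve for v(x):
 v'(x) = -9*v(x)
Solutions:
 v(x) = C1*exp(-9*x)


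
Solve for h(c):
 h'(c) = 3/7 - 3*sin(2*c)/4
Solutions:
 h(c) = C1 + 3*c/7 + 3*cos(2*c)/8


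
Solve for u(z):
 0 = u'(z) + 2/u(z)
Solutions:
 u(z) = -sqrt(C1 - 4*z)
 u(z) = sqrt(C1 - 4*z)


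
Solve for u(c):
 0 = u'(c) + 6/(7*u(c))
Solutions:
 u(c) = -sqrt(C1 - 84*c)/7
 u(c) = sqrt(C1 - 84*c)/7


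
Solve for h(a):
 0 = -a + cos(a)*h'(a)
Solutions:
 h(a) = C1 + Integral(a/cos(a), a)


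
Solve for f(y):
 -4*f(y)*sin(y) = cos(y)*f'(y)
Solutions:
 f(y) = C1*cos(y)^4


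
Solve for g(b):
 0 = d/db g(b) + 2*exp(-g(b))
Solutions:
 g(b) = log(C1 - 2*b)


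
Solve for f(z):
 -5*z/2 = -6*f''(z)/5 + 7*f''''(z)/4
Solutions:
 f(z) = C1 + C2*z + C3*exp(-2*sqrt(210)*z/35) + C4*exp(2*sqrt(210)*z/35) + 25*z^3/72


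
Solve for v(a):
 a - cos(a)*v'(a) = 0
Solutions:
 v(a) = C1 + Integral(a/cos(a), a)


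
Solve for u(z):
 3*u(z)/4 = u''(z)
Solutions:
 u(z) = C1*exp(-sqrt(3)*z/2) + C2*exp(sqrt(3)*z/2)


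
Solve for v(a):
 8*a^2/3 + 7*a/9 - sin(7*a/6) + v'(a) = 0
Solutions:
 v(a) = C1 - 8*a^3/9 - 7*a^2/18 - 6*cos(7*a/6)/7


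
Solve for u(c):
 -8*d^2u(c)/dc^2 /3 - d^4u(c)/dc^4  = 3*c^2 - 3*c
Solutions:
 u(c) = C1 + C2*c + C3*sin(2*sqrt(6)*c/3) + C4*cos(2*sqrt(6)*c/3) - 3*c^4/32 + 3*c^3/16 + 27*c^2/64


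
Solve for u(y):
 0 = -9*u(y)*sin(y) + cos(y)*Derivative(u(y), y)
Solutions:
 u(y) = C1/cos(y)^9


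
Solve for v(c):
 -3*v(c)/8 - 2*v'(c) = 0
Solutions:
 v(c) = C1*exp(-3*c/16)


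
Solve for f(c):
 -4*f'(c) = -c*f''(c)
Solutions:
 f(c) = C1 + C2*c^5


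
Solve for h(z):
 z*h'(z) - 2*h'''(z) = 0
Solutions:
 h(z) = C1 + Integral(C2*airyai(2^(2/3)*z/2) + C3*airybi(2^(2/3)*z/2), z)


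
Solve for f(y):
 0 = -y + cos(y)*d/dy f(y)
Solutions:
 f(y) = C1 + Integral(y/cos(y), y)


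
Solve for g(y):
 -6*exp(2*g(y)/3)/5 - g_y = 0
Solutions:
 g(y) = 3*log(-sqrt(-1/(C1 - 6*y))) - 3*log(2) + 3*log(30)/2
 g(y) = 3*log(-1/(C1 - 6*y))/2 - 3*log(2) + 3*log(30)/2


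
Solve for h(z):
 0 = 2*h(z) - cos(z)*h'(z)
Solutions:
 h(z) = C1*(sin(z) + 1)/(sin(z) - 1)


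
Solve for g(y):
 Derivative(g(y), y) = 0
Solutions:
 g(y) = C1


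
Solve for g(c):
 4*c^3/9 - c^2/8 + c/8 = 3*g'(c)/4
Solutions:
 g(c) = C1 + 4*c^4/27 - c^3/18 + c^2/12


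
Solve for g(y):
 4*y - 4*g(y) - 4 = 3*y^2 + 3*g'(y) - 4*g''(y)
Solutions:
 g(y) = C1*exp(y*(3 - sqrt(73))/8) + C2*exp(y*(3 + sqrt(73))/8) - 3*y^2/4 + 17*y/8 - 131/32


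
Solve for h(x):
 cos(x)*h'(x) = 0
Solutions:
 h(x) = C1


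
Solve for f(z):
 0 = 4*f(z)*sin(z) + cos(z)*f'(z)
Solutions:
 f(z) = C1*cos(z)^4


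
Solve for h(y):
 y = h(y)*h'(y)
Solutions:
 h(y) = -sqrt(C1 + y^2)
 h(y) = sqrt(C1 + y^2)


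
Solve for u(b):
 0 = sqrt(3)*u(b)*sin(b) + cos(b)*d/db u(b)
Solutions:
 u(b) = C1*cos(b)^(sqrt(3))


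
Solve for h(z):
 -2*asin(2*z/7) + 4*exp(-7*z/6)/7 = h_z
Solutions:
 h(z) = C1 - 2*z*asin(2*z/7) - sqrt(49 - 4*z^2) - 24*exp(-7*z/6)/49


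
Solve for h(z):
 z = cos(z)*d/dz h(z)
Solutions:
 h(z) = C1 + Integral(z/cos(z), z)


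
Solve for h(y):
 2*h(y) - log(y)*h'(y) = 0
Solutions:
 h(y) = C1*exp(2*li(y))


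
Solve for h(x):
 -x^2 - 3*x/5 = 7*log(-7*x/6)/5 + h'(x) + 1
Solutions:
 h(x) = C1 - x^3/3 - 3*x^2/10 - 7*x*log(-x)/5 + x*(-7*log(7) + 2 + 7*log(6))/5


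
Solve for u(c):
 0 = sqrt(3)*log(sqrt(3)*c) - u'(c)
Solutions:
 u(c) = C1 + sqrt(3)*c*log(c) - sqrt(3)*c + sqrt(3)*c*log(3)/2


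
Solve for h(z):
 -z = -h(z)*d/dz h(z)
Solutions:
 h(z) = -sqrt(C1 + z^2)
 h(z) = sqrt(C1 + z^2)


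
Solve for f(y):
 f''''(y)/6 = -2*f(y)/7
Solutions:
 f(y) = (C1*sin(3^(1/4)*7^(3/4)*y/7) + C2*cos(3^(1/4)*7^(3/4)*y/7))*exp(-3^(1/4)*7^(3/4)*y/7) + (C3*sin(3^(1/4)*7^(3/4)*y/7) + C4*cos(3^(1/4)*7^(3/4)*y/7))*exp(3^(1/4)*7^(3/4)*y/7)


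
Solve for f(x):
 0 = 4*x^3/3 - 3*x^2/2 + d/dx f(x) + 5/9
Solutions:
 f(x) = C1 - x^4/3 + x^3/2 - 5*x/9


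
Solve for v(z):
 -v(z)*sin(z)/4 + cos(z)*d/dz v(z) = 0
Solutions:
 v(z) = C1/cos(z)^(1/4)


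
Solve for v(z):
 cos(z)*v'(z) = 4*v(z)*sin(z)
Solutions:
 v(z) = C1/cos(z)^4


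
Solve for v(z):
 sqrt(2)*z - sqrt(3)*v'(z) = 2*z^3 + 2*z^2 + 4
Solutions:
 v(z) = C1 - sqrt(3)*z^4/6 - 2*sqrt(3)*z^3/9 + sqrt(6)*z^2/6 - 4*sqrt(3)*z/3


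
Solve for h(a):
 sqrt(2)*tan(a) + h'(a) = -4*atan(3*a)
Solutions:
 h(a) = C1 - 4*a*atan(3*a) + 2*log(9*a^2 + 1)/3 + sqrt(2)*log(cos(a))


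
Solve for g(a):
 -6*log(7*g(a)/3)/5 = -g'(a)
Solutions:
 5*Integral(1/(-log(_y) - log(7) + log(3)), (_y, g(a)))/6 = C1 - a


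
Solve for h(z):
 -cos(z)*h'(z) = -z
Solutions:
 h(z) = C1 + Integral(z/cos(z), z)


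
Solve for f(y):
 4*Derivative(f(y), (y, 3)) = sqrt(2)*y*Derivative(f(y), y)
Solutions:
 f(y) = C1 + Integral(C2*airyai(sqrt(2)*y/2) + C3*airybi(sqrt(2)*y/2), y)


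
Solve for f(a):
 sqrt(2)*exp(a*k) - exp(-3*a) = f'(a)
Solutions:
 f(a) = C1 + exp(-3*a)/3 + sqrt(2)*exp(a*k)/k


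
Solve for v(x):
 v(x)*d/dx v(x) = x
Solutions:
 v(x) = -sqrt(C1 + x^2)
 v(x) = sqrt(C1 + x^2)


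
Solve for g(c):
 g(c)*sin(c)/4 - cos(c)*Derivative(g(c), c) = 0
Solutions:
 g(c) = C1/cos(c)^(1/4)


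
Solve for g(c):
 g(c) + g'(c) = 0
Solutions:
 g(c) = C1*exp(-c)


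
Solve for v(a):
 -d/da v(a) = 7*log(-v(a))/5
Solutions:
 -li(-v(a)) = C1 - 7*a/5


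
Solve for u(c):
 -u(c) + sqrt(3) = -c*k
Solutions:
 u(c) = c*k + sqrt(3)


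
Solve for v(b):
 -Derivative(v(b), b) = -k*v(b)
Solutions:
 v(b) = C1*exp(b*k)


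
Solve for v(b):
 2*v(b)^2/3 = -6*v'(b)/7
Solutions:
 v(b) = 9/(C1 + 7*b)


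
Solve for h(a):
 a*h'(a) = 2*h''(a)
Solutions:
 h(a) = C1 + C2*erfi(a/2)


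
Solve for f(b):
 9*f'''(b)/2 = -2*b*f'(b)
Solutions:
 f(b) = C1 + Integral(C2*airyai(-2^(2/3)*3^(1/3)*b/3) + C3*airybi(-2^(2/3)*3^(1/3)*b/3), b)


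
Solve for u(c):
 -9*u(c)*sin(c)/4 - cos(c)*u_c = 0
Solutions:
 u(c) = C1*cos(c)^(9/4)


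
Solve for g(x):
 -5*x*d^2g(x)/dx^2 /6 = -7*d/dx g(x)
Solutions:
 g(x) = C1 + C2*x^(47/5)


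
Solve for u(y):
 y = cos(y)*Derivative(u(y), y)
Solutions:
 u(y) = C1 + Integral(y/cos(y), y)


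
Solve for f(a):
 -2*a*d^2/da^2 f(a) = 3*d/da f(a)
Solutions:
 f(a) = C1 + C2/sqrt(a)


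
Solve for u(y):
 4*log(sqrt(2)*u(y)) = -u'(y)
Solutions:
 Integral(1/(2*log(_y) + log(2)), (_y, u(y)))/2 = C1 - y


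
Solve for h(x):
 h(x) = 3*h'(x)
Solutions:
 h(x) = C1*exp(x/3)


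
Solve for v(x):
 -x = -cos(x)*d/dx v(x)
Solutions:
 v(x) = C1 + Integral(x/cos(x), x)


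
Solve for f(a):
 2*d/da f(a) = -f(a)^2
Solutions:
 f(a) = 2/(C1 + a)


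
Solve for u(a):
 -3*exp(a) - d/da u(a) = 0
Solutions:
 u(a) = C1 - 3*exp(a)


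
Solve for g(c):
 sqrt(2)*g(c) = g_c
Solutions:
 g(c) = C1*exp(sqrt(2)*c)


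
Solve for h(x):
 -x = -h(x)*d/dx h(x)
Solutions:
 h(x) = -sqrt(C1 + x^2)
 h(x) = sqrt(C1 + x^2)


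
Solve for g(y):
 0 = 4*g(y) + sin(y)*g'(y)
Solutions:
 g(y) = C1*(cos(y)^2 + 2*cos(y) + 1)/(cos(y)^2 - 2*cos(y) + 1)


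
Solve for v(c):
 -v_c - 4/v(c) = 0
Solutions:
 v(c) = -sqrt(C1 - 8*c)
 v(c) = sqrt(C1 - 8*c)


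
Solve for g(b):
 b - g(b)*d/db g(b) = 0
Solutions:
 g(b) = -sqrt(C1 + b^2)
 g(b) = sqrt(C1 + b^2)


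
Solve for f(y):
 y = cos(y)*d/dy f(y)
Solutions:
 f(y) = C1 + Integral(y/cos(y), y)


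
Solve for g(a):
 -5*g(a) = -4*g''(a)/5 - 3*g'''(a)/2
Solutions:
 g(a) = C1*exp(-a*(64/(225*sqrt(452553) + 151363)^(1/3) + 16 + (225*sqrt(452553) + 151363)^(1/3))/90)*sin(sqrt(3)*a*(-(225*sqrt(452553) + 151363)^(1/3) + 64/(225*sqrt(452553) + 151363)^(1/3))/90) + C2*exp(-a*(64/(225*sqrt(452553) + 151363)^(1/3) + 16 + (225*sqrt(452553) + 151363)^(1/3))/90)*cos(sqrt(3)*a*(-(225*sqrt(452553) + 151363)^(1/3) + 64/(225*sqrt(452553) + 151363)^(1/3))/90) + C3*exp(a*(-8 + 64/(225*sqrt(452553) + 151363)^(1/3) + (225*sqrt(452553) + 151363)^(1/3))/45)


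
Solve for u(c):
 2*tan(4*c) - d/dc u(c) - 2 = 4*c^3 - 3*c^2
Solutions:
 u(c) = C1 - c^4 + c^3 - 2*c - log(cos(4*c))/2


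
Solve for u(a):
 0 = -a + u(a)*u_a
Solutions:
 u(a) = -sqrt(C1 + a^2)
 u(a) = sqrt(C1 + a^2)


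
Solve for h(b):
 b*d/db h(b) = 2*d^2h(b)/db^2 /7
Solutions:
 h(b) = C1 + C2*erfi(sqrt(7)*b/2)


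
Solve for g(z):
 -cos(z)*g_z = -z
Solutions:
 g(z) = C1 + Integral(z/cos(z), z)


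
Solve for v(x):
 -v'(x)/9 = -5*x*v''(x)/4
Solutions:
 v(x) = C1 + C2*x^(49/45)


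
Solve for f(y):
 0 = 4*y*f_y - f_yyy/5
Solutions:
 f(y) = C1 + Integral(C2*airyai(20^(1/3)*y) + C3*airybi(20^(1/3)*y), y)


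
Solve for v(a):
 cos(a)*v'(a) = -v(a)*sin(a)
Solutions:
 v(a) = C1*cos(a)


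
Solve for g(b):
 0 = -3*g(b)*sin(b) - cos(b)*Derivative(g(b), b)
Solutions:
 g(b) = C1*cos(b)^3


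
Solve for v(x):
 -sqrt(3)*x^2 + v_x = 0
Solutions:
 v(x) = C1 + sqrt(3)*x^3/3


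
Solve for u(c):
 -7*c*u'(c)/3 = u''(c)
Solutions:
 u(c) = C1 + C2*erf(sqrt(42)*c/6)


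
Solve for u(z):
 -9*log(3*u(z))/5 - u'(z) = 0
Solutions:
 5*Integral(1/(log(_y) + log(3)), (_y, u(z)))/9 = C1 - z


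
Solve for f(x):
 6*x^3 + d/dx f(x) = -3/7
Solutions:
 f(x) = C1 - 3*x^4/2 - 3*x/7


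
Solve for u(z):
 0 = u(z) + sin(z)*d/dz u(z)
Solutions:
 u(z) = C1*sqrt(cos(z) + 1)/sqrt(cos(z) - 1)


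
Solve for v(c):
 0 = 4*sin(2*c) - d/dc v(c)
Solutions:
 v(c) = C1 - 2*cos(2*c)


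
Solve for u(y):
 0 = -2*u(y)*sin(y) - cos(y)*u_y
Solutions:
 u(y) = C1*cos(y)^2


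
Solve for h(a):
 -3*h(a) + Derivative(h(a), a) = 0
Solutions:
 h(a) = C1*exp(3*a)


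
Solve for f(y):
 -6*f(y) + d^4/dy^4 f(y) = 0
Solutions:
 f(y) = C1*exp(-6^(1/4)*y) + C2*exp(6^(1/4)*y) + C3*sin(6^(1/4)*y) + C4*cos(6^(1/4)*y)


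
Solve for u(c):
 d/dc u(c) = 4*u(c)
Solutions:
 u(c) = C1*exp(4*c)


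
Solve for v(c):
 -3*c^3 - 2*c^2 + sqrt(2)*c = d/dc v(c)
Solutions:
 v(c) = C1 - 3*c^4/4 - 2*c^3/3 + sqrt(2)*c^2/2


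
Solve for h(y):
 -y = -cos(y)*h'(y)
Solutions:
 h(y) = C1 + Integral(y/cos(y), y)


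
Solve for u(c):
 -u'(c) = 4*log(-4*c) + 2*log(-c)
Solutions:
 u(c) = C1 - 6*c*log(-c) + 2*c*(3 - 4*log(2))


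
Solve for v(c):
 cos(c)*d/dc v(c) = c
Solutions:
 v(c) = C1 + Integral(c/cos(c), c)


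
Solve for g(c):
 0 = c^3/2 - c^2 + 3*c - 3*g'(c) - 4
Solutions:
 g(c) = C1 + c^4/24 - c^3/9 + c^2/2 - 4*c/3


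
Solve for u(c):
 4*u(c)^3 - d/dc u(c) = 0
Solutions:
 u(c) = -sqrt(2)*sqrt(-1/(C1 + 4*c))/2
 u(c) = sqrt(2)*sqrt(-1/(C1 + 4*c))/2


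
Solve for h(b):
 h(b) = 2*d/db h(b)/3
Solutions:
 h(b) = C1*exp(3*b/2)


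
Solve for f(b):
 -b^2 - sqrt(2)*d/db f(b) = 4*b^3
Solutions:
 f(b) = C1 - sqrt(2)*b^4/2 - sqrt(2)*b^3/6


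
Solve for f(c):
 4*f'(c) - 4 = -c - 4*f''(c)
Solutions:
 f(c) = C1 + C2*exp(-c) - c^2/8 + 5*c/4


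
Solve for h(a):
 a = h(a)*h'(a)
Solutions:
 h(a) = -sqrt(C1 + a^2)
 h(a) = sqrt(C1 + a^2)


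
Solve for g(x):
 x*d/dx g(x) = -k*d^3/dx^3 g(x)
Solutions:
 g(x) = C1 + Integral(C2*airyai(x*(-1/k)^(1/3)) + C3*airybi(x*(-1/k)^(1/3)), x)


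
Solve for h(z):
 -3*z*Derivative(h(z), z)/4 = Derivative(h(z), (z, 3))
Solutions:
 h(z) = C1 + Integral(C2*airyai(-6^(1/3)*z/2) + C3*airybi(-6^(1/3)*z/2), z)


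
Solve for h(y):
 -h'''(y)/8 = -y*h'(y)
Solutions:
 h(y) = C1 + Integral(C2*airyai(2*y) + C3*airybi(2*y), y)


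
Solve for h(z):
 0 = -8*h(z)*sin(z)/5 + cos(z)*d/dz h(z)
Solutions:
 h(z) = C1/cos(z)^(8/5)


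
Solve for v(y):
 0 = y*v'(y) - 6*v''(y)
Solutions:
 v(y) = C1 + C2*erfi(sqrt(3)*y/6)


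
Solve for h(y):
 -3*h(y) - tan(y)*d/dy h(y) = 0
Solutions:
 h(y) = C1/sin(y)^3


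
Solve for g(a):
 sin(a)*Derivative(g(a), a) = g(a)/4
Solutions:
 g(a) = C1*(cos(a) - 1)^(1/8)/(cos(a) + 1)^(1/8)


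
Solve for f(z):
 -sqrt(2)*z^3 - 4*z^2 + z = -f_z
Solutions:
 f(z) = C1 + sqrt(2)*z^4/4 + 4*z^3/3 - z^2/2


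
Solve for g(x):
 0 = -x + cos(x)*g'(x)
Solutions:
 g(x) = C1 + Integral(x/cos(x), x)


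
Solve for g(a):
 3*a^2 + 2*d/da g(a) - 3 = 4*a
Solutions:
 g(a) = C1 - a^3/2 + a^2 + 3*a/2


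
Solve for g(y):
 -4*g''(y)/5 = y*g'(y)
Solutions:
 g(y) = C1 + C2*erf(sqrt(10)*y/4)


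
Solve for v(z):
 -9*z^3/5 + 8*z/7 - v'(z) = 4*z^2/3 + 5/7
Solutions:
 v(z) = C1 - 9*z^4/20 - 4*z^3/9 + 4*z^2/7 - 5*z/7


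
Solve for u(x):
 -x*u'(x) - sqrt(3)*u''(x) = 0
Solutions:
 u(x) = C1 + C2*erf(sqrt(2)*3^(3/4)*x/6)


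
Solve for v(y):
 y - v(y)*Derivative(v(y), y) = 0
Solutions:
 v(y) = -sqrt(C1 + y^2)
 v(y) = sqrt(C1 + y^2)


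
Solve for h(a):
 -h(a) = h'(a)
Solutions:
 h(a) = C1*exp(-a)


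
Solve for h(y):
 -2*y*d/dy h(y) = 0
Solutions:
 h(y) = C1


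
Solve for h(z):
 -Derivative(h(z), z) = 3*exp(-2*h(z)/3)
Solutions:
 h(z) = 3*log(-sqrt(C1 - 3*z)) - 3*log(3) + 3*log(6)/2
 h(z) = 3*log(C1 - 3*z)/2 - 3*log(3) + 3*log(6)/2


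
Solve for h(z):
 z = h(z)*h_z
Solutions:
 h(z) = -sqrt(C1 + z^2)
 h(z) = sqrt(C1 + z^2)


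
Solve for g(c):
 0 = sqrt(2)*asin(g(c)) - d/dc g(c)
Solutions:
 Integral(1/asin(_y), (_y, g(c))) = C1 + sqrt(2)*c


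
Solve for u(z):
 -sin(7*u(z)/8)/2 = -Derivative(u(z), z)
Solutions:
 -z/2 + 4*log(cos(7*u(z)/8) - 1)/7 - 4*log(cos(7*u(z)/8) + 1)/7 = C1


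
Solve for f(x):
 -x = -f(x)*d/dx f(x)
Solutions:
 f(x) = -sqrt(C1 + x^2)
 f(x) = sqrt(C1 + x^2)


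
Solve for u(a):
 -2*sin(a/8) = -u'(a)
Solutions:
 u(a) = C1 - 16*cos(a/8)


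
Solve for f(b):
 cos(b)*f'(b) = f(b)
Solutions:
 f(b) = C1*sqrt(sin(b) + 1)/sqrt(sin(b) - 1)


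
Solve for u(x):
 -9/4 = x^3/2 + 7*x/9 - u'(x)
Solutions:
 u(x) = C1 + x^4/8 + 7*x^2/18 + 9*x/4


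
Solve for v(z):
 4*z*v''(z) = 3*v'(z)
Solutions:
 v(z) = C1 + C2*z^(7/4)


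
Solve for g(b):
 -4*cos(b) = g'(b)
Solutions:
 g(b) = C1 - 4*sin(b)


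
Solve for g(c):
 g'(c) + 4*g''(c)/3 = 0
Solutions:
 g(c) = C1 + C2*exp(-3*c/4)


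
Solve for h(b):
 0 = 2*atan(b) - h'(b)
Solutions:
 h(b) = C1 + 2*b*atan(b) - log(b^2 + 1)


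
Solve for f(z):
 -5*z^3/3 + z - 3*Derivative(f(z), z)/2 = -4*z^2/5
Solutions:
 f(z) = C1 - 5*z^4/18 + 8*z^3/45 + z^2/3


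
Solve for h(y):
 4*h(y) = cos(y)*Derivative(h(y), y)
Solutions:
 h(y) = C1*(sin(y)^2 + 2*sin(y) + 1)/(sin(y)^2 - 2*sin(y) + 1)


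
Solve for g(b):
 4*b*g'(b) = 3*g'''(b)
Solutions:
 g(b) = C1 + Integral(C2*airyai(6^(2/3)*b/3) + C3*airybi(6^(2/3)*b/3), b)


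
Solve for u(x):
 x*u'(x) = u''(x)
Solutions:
 u(x) = C1 + C2*erfi(sqrt(2)*x/2)


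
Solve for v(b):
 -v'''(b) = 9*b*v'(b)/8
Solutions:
 v(b) = C1 + Integral(C2*airyai(-3^(2/3)*b/2) + C3*airybi(-3^(2/3)*b/2), b)


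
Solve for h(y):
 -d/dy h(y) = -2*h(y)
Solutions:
 h(y) = C1*exp(2*y)


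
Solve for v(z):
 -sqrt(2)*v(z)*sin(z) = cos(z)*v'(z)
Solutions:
 v(z) = C1*cos(z)^(sqrt(2))


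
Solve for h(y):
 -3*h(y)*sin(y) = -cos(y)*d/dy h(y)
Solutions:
 h(y) = C1/cos(y)^3


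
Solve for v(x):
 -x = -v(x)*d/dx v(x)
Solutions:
 v(x) = -sqrt(C1 + x^2)
 v(x) = sqrt(C1 + x^2)


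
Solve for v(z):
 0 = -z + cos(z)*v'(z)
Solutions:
 v(z) = C1 + Integral(z/cos(z), z)


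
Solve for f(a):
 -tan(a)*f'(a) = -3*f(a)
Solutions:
 f(a) = C1*sin(a)^3


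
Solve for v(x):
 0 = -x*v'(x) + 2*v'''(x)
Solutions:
 v(x) = C1 + Integral(C2*airyai(2^(2/3)*x/2) + C3*airybi(2^(2/3)*x/2), x)


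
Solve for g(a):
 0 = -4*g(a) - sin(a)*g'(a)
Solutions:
 g(a) = C1*(cos(a)^2 + 2*cos(a) + 1)/(cos(a)^2 - 2*cos(a) + 1)


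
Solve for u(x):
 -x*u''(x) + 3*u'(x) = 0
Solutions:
 u(x) = C1 + C2*x^4


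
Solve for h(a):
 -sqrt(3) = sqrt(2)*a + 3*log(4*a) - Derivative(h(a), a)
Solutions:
 h(a) = C1 + sqrt(2)*a^2/2 + 3*a*log(a) - 3*a + sqrt(3)*a + a*log(64)


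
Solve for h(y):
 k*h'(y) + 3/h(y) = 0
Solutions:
 h(y) = -sqrt(C1 - 6*y/k)
 h(y) = sqrt(C1 - 6*y/k)


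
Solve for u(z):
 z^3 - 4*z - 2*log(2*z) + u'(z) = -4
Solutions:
 u(z) = C1 - z^4/4 + 2*z^2 + 2*z*log(z) - 6*z + z*log(4)


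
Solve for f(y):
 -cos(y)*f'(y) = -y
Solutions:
 f(y) = C1 + Integral(y/cos(y), y)


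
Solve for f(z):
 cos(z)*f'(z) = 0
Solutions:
 f(z) = C1


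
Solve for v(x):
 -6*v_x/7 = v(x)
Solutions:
 v(x) = C1*exp(-7*x/6)


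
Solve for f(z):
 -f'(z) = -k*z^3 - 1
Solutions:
 f(z) = C1 + k*z^4/4 + z


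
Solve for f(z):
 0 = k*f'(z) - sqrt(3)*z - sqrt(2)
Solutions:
 f(z) = C1 + sqrt(3)*z^2/(2*k) + sqrt(2)*z/k


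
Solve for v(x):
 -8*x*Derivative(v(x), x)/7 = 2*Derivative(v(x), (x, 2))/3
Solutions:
 v(x) = C1 + C2*erf(sqrt(42)*x/7)


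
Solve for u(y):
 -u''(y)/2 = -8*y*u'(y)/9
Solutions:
 u(y) = C1 + C2*erfi(2*sqrt(2)*y/3)


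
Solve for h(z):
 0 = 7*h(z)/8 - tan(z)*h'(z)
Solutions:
 h(z) = C1*sin(z)^(7/8)


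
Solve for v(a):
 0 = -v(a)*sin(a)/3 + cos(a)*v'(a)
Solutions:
 v(a) = C1/cos(a)^(1/3)


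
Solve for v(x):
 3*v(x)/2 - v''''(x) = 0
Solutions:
 v(x) = C1*exp(-2^(3/4)*3^(1/4)*x/2) + C2*exp(2^(3/4)*3^(1/4)*x/2) + C3*sin(2^(3/4)*3^(1/4)*x/2) + C4*cos(2^(3/4)*3^(1/4)*x/2)


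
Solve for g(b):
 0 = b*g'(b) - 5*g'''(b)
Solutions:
 g(b) = C1 + Integral(C2*airyai(5^(2/3)*b/5) + C3*airybi(5^(2/3)*b/5), b)


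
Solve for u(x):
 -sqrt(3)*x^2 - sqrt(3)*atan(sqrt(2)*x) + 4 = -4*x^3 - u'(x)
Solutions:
 u(x) = C1 - x^4 + sqrt(3)*x^3/3 - 4*x + sqrt(3)*(x*atan(sqrt(2)*x) - sqrt(2)*log(2*x^2 + 1)/4)


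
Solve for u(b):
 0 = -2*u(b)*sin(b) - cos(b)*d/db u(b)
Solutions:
 u(b) = C1*cos(b)^2


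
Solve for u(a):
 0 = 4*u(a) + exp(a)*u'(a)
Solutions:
 u(a) = C1*exp(4*exp(-a))


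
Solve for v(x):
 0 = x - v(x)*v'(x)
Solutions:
 v(x) = -sqrt(C1 + x^2)
 v(x) = sqrt(C1 + x^2)


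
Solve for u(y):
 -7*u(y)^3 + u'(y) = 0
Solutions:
 u(y) = -sqrt(2)*sqrt(-1/(C1 + 7*y))/2
 u(y) = sqrt(2)*sqrt(-1/(C1 + 7*y))/2


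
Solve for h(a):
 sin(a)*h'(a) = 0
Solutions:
 h(a) = C1


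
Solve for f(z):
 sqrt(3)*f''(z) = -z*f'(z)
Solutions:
 f(z) = C1 + C2*erf(sqrt(2)*3^(3/4)*z/6)


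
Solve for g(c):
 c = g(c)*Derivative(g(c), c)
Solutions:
 g(c) = -sqrt(C1 + c^2)
 g(c) = sqrt(C1 + c^2)


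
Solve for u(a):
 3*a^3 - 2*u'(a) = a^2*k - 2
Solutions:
 u(a) = C1 + 3*a^4/8 - a^3*k/6 + a


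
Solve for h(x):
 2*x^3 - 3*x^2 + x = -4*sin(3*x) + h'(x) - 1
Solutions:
 h(x) = C1 + x^4/2 - x^3 + x^2/2 + x - 4*cos(3*x)/3


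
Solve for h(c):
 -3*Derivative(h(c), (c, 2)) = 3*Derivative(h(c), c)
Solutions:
 h(c) = C1 + C2*exp(-c)


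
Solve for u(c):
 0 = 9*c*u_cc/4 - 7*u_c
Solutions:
 u(c) = C1 + C2*c^(37/9)


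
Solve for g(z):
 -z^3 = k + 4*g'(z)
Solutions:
 g(z) = C1 - k*z/4 - z^4/16


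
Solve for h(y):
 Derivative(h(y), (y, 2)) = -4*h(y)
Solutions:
 h(y) = C1*sin(2*y) + C2*cos(2*y)


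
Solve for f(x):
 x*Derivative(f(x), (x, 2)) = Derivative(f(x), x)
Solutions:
 f(x) = C1 + C2*x^2


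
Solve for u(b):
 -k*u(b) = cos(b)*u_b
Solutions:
 u(b) = C1*exp(k*(log(sin(b) - 1) - log(sin(b) + 1))/2)


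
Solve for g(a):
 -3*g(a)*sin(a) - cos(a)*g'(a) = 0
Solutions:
 g(a) = C1*cos(a)^3


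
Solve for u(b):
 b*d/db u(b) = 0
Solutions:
 u(b) = C1


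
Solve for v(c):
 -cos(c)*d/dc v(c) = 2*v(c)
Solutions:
 v(c) = C1*(sin(c) - 1)/(sin(c) + 1)


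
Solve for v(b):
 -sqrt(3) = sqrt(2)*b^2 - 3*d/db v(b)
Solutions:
 v(b) = C1 + sqrt(2)*b^3/9 + sqrt(3)*b/3


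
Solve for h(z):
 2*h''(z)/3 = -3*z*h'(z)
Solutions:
 h(z) = C1 + C2*erf(3*z/2)


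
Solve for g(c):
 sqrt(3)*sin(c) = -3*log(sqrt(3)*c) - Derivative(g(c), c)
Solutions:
 g(c) = C1 - 3*c*log(c) - 3*c*log(3)/2 + 3*c + sqrt(3)*cos(c)


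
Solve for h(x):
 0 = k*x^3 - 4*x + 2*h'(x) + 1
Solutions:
 h(x) = C1 - k*x^4/8 + x^2 - x/2


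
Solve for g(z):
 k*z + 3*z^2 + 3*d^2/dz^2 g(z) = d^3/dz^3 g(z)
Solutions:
 g(z) = C1 + C2*z + C3*exp(3*z) - z^4/12 + z^3*(-k - 2)/18 + z^2*(-k - 2)/18


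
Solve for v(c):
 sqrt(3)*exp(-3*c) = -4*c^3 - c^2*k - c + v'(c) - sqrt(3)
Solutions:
 v(c) = C1 + c^4 + c^3*k/3 + c^2/2 + sqrt(3)*c - sqrt(3)*exp(-3*c)/3


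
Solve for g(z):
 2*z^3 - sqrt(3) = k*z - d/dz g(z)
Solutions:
 g(z) = C1 + k*z^2/2 - z^4/2 + sqrt(3)*z


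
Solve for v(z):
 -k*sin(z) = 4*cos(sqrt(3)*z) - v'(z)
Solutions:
 v(z) = C1 - k*cos(z) + 4*sqrt(3)*sin(sqrt(3)*z)/3


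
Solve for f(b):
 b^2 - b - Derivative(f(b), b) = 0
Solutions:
 f(b) = C1 + b^3/3 - b^2/2


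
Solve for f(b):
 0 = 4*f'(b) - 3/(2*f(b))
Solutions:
 f(b) = -sqrt(C1 + 3*b)/2
 f(b) = sqrt(C1 + 3*b)/2


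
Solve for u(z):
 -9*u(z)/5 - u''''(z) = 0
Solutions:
 u(z) = (C1*sin(5^(3/4)*sqrt(6)*z/10) + C2*cos(5^(3/4)*sqrt(6)*z/10))*exp(-5^(3/4)*sqrt(6)*z/10) + (C3*sin(5^(3/4)*sqrt(6)*z/10) + C4*cos(5^(3/4)*sqrt(6)*z/10))*exp(5^(3/4)*sqrt(6)*z/10)


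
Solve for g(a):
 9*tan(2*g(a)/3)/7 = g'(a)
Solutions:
 g(a) = -3*asin(C1*exp(6*a/7))/2 + 3*pi/2
 g(a) = 3*asin(C1*exp(6*a/7))/2


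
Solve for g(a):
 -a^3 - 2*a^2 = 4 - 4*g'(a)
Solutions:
 g(a) = C1 + a^4/16 + a^3/6 + a


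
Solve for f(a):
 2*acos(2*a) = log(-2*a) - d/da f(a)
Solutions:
 f(a) = C1 + a*log(-a) - 2*a*acos(2*a) - a + a*log(2) + sqrt(1 - 4*a^2)


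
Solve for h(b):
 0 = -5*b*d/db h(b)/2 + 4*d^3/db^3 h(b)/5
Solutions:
 h(b) = C1 + Integral(C2*airyai(5^(2/3)*b/2) + C3*airybi(5^(2/3)*b/2), b)


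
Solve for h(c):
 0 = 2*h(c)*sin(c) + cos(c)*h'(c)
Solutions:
 h(c) = C1*cos(c)^2


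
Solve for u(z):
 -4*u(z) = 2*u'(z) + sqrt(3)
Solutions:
 u(z) = C1*exp(-2*z) - sqrt(3)/4


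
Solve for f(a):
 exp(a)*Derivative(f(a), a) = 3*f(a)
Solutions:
 f(a) = C1*exp(-3*exp(-a))


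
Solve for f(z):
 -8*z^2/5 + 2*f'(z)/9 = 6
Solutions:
 f(z) = C1 + 12*z^3/5 + 27*z


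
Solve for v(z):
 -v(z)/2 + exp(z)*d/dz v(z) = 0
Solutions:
 v(z) = C1*exp(-exp(-z)/2)


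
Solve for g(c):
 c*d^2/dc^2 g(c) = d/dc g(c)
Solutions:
 g(c) = C1 + C2*c^2


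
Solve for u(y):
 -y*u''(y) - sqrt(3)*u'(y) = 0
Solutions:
 u(y) = C1 + C2*y^(1 - sqrt(3))


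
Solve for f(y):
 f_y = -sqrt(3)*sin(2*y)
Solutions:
 f(y) = C1 + sqrt(3)*cos(2*y)/2


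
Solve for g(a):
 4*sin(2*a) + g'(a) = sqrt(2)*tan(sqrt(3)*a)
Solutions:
 g(a) = C1 - sqrt(6)*log(cos(sqrt(3)*a))/3 + 2*cos(2*a)


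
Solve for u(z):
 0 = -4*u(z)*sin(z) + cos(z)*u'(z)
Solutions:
 u(z) = C1/cos(z)^4


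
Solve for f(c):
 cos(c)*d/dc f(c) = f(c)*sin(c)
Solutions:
 f(c) = C1/cos(c)


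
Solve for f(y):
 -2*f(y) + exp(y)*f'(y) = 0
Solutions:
 f(y) = C1*exp(-2*exp(-y))


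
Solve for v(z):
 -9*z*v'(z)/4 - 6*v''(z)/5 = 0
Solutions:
 v(z) = C1 + C2*erf(sqrt(15)*z/4)


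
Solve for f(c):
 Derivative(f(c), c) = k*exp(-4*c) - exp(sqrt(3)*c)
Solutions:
 f(c) = C1 - k*exp(-4*c)/4 - sqrt(3)*exp(sqrt(3)*c)/3


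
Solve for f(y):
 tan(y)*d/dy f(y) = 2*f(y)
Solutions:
 f(y) = C1*sin(y)^2


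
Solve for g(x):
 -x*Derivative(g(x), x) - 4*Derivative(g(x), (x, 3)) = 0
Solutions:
 g(x) = C1 + Integral(C2*airyai(-2^(1/3)*x/2) + C3*airybi(-2^(1/3)*x/2), x)


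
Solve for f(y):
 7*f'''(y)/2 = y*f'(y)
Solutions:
 f(y) = C1 + Integral(C2*airyai(2^(1/3)*7^(2/3)*y/7) + C3*airybi(2^(1/3)*7^(2/3)*y/7), y)


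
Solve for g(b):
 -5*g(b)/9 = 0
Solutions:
 g(b) = 0


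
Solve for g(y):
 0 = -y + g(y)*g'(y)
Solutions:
 g(y) = -sqrt(C1 + y^2)
 g(y) = sqrt(C1 + y^2)


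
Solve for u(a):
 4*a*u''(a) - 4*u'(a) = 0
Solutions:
 u(a) = C1 + C2*a^2


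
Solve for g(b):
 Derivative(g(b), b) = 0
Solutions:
 g(b) = C1


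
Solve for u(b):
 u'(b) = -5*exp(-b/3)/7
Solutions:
 u(b) = C1 + 15*exp(-b/3)/7


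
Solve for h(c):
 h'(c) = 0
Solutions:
 h(c) = C1


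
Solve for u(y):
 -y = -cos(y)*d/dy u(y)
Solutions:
 u(y) = C1 + Integral(y/cos(y), y)


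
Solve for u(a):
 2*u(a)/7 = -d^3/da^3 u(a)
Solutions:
 u(a) = C3*exp(-2^(1/3)*7^(2/3)*a/7) + (C1*sin(2^(1/3)*sqrt(3)*7^(2/3)*a/14) + C2*cos(2^(1/3)*sqrt(3)*7^(2/3)*a/14))*exp(2^(1/3)*7^(2/3)*a/14)


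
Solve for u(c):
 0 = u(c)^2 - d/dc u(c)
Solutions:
 u(c) = -1/(C1 + c)


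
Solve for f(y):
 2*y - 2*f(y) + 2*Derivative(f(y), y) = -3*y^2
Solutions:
 f(y) = C1*exp(y) + 3*y^2/2 + 4*y + 4


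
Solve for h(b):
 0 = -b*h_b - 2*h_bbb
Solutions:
 h(b) = C1 + Integral(C2*airyai(-2^(2/3)*b/2) + C3*airybi(-2^(2/3)*b/2), b)


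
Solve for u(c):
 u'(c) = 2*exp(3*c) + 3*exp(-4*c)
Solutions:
 u(c) = C1 + 2*exp(3*c)/3 - 3*exp(-4*c)/4


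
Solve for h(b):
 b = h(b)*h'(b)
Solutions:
 h(b) = -sqrt(C1 + b^2)
 h(b) = sqrt(C1 + b^2)


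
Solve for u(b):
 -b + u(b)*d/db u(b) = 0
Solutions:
 u(b) = -sqrt(C1 + b^2)
 u(b) = sqrt(C1 + b^2)


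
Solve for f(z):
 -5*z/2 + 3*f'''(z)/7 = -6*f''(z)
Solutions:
 f(z) = C1 + C2*z + C3*exp(-14*z) + 5*z^3/72 - 5*z^2/336


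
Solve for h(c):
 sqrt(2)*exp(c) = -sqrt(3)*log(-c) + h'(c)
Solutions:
 h(c) = C1 + sqrt(3)*c*log(-c) - sqrt(3)*c + sqrt(2)*exp(c)


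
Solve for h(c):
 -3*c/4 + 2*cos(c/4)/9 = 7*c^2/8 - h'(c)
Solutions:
 h(c) = C1 + 7*c^3/24 + 3*c^2/8 - 8*sin(c/4)/9


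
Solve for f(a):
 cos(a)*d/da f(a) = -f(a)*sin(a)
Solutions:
 f(a) = C1*cos(a)


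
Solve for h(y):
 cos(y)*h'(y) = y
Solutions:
 h(y) = C1 + Integral(y/cos(y), y)


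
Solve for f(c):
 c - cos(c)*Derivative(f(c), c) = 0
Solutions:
 f(c) = C1 + Integral(c/cos(c), c)


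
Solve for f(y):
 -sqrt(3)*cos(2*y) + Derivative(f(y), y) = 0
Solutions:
 f(y) = C1 + sqrt(3)*sin(2*y)/2
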